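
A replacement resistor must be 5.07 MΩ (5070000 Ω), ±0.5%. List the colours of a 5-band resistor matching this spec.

5070000 Ω = 507 × 10^4.
5 → green
0 → black
7 → violet
Multiplier 10^4 → yellow.
±0.5% tolerance → green.

green, black, violet, yellow, green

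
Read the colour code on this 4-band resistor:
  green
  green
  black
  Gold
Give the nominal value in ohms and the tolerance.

55 Ω ±5%

Green → 5 (first significant figure)
Green → 5 (second significant figure)
Black → ×1 multiplier
Gold → ±5% tolerance
55 × 1 = 55 Ω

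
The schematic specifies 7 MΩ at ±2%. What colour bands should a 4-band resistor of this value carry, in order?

violet, black, green, red

7000000 Ω = 70 × 10^5.
7 → violet
0 → black
Multiplier 10^5 → green.
±2% tolerance → red.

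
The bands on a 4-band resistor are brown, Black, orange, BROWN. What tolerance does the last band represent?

±1%

The last band, brown, is the tolerance band.
Brown corresponds to ±1%.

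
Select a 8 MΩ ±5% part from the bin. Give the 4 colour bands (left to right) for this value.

8000000 Ω = 80 × 10^5.
8 → grey
0 → black
Multiplier 10^5 → green.
±5% tolerance → gold.

grey, black, green, gold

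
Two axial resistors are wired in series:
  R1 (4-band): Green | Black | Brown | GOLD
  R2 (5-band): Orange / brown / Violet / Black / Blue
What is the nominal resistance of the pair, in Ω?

R1: green, black → 50; brown ×10 → 500 Ω.
R2: orange, brown, violet → 317; black ×1 → 317 Ω.
Series: 500 + 317 = 817 Ω.

817 Ω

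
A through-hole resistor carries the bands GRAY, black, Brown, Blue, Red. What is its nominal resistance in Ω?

801000000 Ω

Grey → 8 (first significant figure)
Black → 0 (second significant figure)
Brown → 1 (third significant figure)
Blue → ×10^6 multiplier
801 × 1000000 = 801000000 Ω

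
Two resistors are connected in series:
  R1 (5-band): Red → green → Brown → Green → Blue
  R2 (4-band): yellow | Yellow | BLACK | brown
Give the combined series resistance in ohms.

R1: red, green, brown → 251; green ×10^5 → 25100000 Ω.
R2: yellow, yellow → 44; black ×1 → 44 Ω.
Series: 25100000 + 44 = 25100044 Ω.

25100044 Ω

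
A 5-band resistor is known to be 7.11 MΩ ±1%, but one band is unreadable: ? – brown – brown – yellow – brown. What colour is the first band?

violet

7110000 Ω = 711 × 10^4.
The first band gives digit 7 of the significand, and 7 is violet.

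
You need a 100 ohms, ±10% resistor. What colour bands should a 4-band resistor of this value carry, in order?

brown, black, brown, silver

100 Ω = 10 × 10^1.
1 → brown
0 → black
Multiplier 10^1 → brown.
±10% tolerance → silver.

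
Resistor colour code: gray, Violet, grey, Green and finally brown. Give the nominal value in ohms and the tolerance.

Grey → 8 (first significant figure)
Violet → 7 (second significant figure)
Grey → 8 (third significant figure)
Green → ×10^5 multiplier
Brown → ±1% tolerance
878 × 100000 = 87800000 Ω

87800000 Ω ±1%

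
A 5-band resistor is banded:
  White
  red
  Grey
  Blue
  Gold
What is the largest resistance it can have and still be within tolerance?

White → 9 (first significant figure)
Red → 2 (second significant figure)
Grey → 8 (third significant figure)
Blue → ×10^6 multiplier
Gold → ±5% tolerance
928 × 1000000 = 928000000 Ω
Largest = 928000000 × (1 + 5/100) = 974400000 Ω.

974400000 Ω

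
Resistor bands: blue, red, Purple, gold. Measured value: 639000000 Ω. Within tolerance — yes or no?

Blue → 6 (first significant figure)
Red → 2 (second significant figure)
Violet → ×10^7 multiplier
Gold → ±5% tolerance
62 × 10000000 = 620000000 Ω
Allowed range: 589000000 Ω to 651000000 Ω.
639000000 Ω lies inside that range.

yes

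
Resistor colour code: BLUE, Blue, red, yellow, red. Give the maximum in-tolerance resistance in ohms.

6752400 Ω

Blue → 6 (first significant figure)
Blue → 6 (second significant figure)
Red → 2 (third significant figure)
Yellow → ×10^4 multiplier
Red → ±2% tolerance
662 × 10000 = 6620000 Ω
Maximum = 6620000 × (1 + 2/100) = 6752400 Ω.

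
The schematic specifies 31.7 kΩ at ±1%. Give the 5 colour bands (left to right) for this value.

31700 Ω = 317 × 10^2.
3 → orange
1 → brown
7 → violet
Multiplier 10^2 → red.
±1% tolerance → brown.

orange, brown, violet, red, brown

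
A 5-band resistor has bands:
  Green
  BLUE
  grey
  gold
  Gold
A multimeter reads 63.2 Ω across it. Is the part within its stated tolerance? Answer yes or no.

Green → 5 (first significant figure)
Blue → 6 (second significant figure)
Grey → 8 (third significant figure)
Gold → ×0.1 multiplier
Gold → ±5% tolerance
568 × 0.1 = 56.8 Ω
Allowed range: 53.96 Ω to 59.64 Ω.
63.2 Ω lies outside that range.

no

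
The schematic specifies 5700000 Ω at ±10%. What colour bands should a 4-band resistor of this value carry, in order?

5700000 Ω = 57 × 10^5.
5 → green
7 → violet
Multiplier 10^5 → green.
±10% tolerance → silver.

green, violet, green, silver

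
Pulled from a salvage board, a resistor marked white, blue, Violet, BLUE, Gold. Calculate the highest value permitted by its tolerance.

White → 9 (first significant figure)
Blue → 6 (second significant figure)
Violet → 7 (third significant figure)
Blue → ×10^6 multiplier
Gold → ±5% tolerance
967 × 1000000 = 967000000 Ω
Highest = 967000000 × (1 + 5/100) = 1015350000 Ω.

1015350000 Ω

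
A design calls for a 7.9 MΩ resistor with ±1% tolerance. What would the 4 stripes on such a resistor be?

violet, white, green, brown

7900000 Ω = 79 × 10^5.
7 → violet
9 → white
Multiplier 10^5 → green.
±1% tolerance → brown.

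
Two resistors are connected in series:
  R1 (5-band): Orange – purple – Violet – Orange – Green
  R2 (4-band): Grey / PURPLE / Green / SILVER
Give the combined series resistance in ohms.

R1: orange, violet, violet → 377; orange ×10^3 → 377000 Ω.
R2: grey, violet → 87; green ×10^5 → 8700000 Ω.
Series: 377000 + 8700000 = 9077000 Ω.

9077000 Ω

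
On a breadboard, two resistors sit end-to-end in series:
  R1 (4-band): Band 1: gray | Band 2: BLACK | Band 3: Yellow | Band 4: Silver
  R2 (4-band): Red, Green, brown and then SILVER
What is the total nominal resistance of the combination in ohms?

800250 Ω

R1: grey, black → 80; yellow ×10^4 → 800000 Ω.
R2: red, green → 25; brown ×10 → 250 Ω.
Series: 800000 + 250 = 800250 Ω.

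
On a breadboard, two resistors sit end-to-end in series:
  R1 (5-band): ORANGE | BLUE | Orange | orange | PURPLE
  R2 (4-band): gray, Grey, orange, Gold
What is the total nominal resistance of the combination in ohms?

R1: orange, blue, orange → 363; orange ×10^3 → 363000 Ω.
R2: grey, grey → 88; orange ×10^3 → 88000 Ω.
Series: 363000 + 88000 = 451000 Ω.

451000 Ω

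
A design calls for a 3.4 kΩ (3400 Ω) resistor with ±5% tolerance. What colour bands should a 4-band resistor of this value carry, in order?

orange, yellow, red, gold

3400 Ω = 34 × 10^2.
3 → orange
4 → yellow
Multiplier 10^2 → red.
±5% tolerance → gold.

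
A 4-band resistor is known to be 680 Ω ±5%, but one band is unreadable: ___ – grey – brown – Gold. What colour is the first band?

blue

680 Ω = 68 × 10^1.
The first band gives digit 6 of the significand, and 6 is blue.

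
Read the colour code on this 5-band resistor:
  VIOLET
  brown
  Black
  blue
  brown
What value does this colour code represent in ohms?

710000000 Ω

Violet → 7 (first significant figure)
Brown → 1 (second significant figure)
Black → 0 (third significant figure)
Blue → ×10^6 multiplier
710 × 1000000 = 710000000 Ω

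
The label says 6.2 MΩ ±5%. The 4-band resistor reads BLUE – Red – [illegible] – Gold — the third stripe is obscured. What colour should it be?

green

6200000 Ω = 62 × 10^5.
The third band is the multiplier, 10^5, which is green.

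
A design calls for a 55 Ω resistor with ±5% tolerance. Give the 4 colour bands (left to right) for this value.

55 Ω = 55 × 10^0.
5 → green
5 → green
Multiplier 10^0 → black.
±5% tolerance → gold.

green, green, black, gold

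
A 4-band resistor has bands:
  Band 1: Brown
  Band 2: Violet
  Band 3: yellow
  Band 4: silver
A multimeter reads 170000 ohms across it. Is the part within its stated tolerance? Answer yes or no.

Brown → 1 (first significant figure)
Violet → 7 (second significant figure)
Yellow → ×10^4 multiplier
Silver → ±10% tolerance
17 × 10000 = 170000 Ω
Allowed range: 153000 Ω to 187000 Ω.
170000 ohms lies inside that range.

yes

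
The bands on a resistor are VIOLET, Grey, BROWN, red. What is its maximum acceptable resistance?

Violet → 7 (first significant figure)
Grey → 8 (second significant figure)
Brown → ×10 multiplier
Red → ±2% tolerance
78 × 10 = 780 Ω
Maximum = 780 × (1 + 2/100) = 795.6 Ω.

795.6 Ω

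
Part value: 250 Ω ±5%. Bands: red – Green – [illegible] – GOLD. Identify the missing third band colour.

250 Ω = 25 × 10^1.
The third band is the multiplier, 10^1, which is brown.

brown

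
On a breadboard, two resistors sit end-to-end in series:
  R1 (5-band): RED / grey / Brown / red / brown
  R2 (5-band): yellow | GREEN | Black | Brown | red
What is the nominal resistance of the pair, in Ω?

R1: red, grey, brown → 281; red ×10^2 → 28100 Ω.
R2: yellow, green, black → 450; brown ×10 → 4500 Ω.
Series: 28100 + 4500 = 32600 Ω.

32600 Ω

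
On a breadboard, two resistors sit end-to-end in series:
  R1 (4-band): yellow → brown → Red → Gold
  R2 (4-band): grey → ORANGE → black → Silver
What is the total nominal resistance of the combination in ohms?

4183 Ω

R1: yellow, brown → 41; red ×10^2 → 4100 Ω.
R2: grey, orange → 83; black ×1 → 83 Ω.
Series: 4100 + 83 = 4183 Ω.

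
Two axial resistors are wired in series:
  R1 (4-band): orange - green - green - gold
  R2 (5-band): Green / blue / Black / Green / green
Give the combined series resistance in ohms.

R1: orange, green → 35; green ×10^5 → 3500000 Ω.
R2: green, blue, black → 560; green ×10^5 → 56000000 Ω.
Series: 3500000 + 56000000 = 59500000 Ω.

59500000 Ω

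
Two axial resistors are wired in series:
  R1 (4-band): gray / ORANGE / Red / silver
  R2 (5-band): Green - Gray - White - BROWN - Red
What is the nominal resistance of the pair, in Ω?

R1: grey, orange → 83; red ×10^2 → 8300 Ω.
R2: green, grey, white → 589; brown ×10 → 5890 Ω.
Series: 8300 + 5890 = 14190 Ω.

14190 Ω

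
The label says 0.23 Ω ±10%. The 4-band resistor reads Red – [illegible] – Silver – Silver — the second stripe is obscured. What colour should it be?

0.23 Ω = 23 × 10^-2.
The second band gives digit 3 of the significand, and 3 is orange.

orange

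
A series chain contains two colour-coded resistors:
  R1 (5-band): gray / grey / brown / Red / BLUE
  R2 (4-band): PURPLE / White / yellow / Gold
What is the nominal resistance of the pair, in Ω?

R1: grey, grey, brown → 881; red ×10^2 → 88100 Ω.
R2: violet, white → 79; yellow ×10^4 → 790000 Ω.
Series: 88100 + 790000 = 878100 Ω.

878100 Ω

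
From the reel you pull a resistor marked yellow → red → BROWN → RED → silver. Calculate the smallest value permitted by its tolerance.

Yellow → 4 (first significant figure)
Red → 2 (second significant figure)
Brown → 1 (third significant figure)
Red → ×10^2 multiplier
Silver → ±10% tolerance
421 × 100 = 42100 Ω
Smallest = 42100 × (1 − 10/100) = 37890 Ω.

37890 Ω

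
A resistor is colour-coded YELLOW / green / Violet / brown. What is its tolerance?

±1%

The last band, brown, is the tolerance band.
Brown corresponds to ±1%.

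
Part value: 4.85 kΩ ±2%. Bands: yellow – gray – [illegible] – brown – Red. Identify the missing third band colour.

4850 Ω = 485 × 10^1.
The third band gives digit 5 of the significand, and 5 is green.

green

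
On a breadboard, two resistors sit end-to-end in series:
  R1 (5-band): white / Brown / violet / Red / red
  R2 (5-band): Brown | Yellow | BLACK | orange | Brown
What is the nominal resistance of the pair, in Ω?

231700 Ω

R1: white, brown, violet → 917; red ×10^2 → 91700 Ω.
R2: brown, yellow, black → 140; orange ×10^3 → 140000 Ω.
Series: 91700 + 140000 = 231700 Ω.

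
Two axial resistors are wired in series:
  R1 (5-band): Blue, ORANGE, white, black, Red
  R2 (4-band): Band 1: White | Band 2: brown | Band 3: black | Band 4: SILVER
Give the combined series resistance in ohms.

730 Ω

R1: blue, orange, white → 639; black ×1 → 639 Ω.
R2: white, brown → 91; black ×1 → 91 Ω.
Series: 639 + 91 = 730 Ω.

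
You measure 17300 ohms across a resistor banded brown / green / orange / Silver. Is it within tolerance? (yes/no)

no

Brown → 1 (first significant figure)
Green → 5 (second significant figure)
Orange → ×10^3 multiplier
Silver → ±10% tolerance
15 × 1000 = 15000 Ω
Allowed range: 13500 Ω to 16500 Ω.
17300 ohms lies outside that range.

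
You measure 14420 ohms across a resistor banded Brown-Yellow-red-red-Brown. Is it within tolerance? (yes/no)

no

Brown → 1 (first significant figure)
Yellow → 4 (second significant figure)
Red → 2 (third significant figure)
Red → ×10^2 multiplier
Brown → ±1% tolerance
142 × 100 = 14200 Ω
Allowed range: 14058 Ω to 14342 Ω.
14420 ohms lies outside that range.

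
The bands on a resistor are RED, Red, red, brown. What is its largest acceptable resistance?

2222 Ω

Red → 2 (first significant figure)
Red → 2 (second significant figure)
Red → ×10^2 multiplier
Brown → ±1% tolerance
22 × 100 = 2200 Ω
Largest = 2200 × (1 + 1/100) = 2222 Ω.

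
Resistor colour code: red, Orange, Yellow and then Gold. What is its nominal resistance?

Red → 2 (first significant figure)
Orange → 3 (second significant figure)
Yellow → ×10^4 multiplier
23 × 10000 = 230000 Ω

230000 Ω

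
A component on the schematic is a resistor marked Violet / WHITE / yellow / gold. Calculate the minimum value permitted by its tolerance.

Violet → 7 (first significant figure)
White → 9 (second significant figure)
Yellow → ×10^4 multiplier
Gold → ±5% tolerance
79 × 10000 = 790000 Ω
Minimum = 790000 × (1 − 5/100) = 750500 Ω.

750500 Ω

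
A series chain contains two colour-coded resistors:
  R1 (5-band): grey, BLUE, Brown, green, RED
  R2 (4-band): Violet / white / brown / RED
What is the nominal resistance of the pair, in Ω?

R1: grey, blue, brown → 861; green ×10^5 → 86100000 Ω.
R2: violet, white → 79; brown ×10 → 790 Ω.
Series: 86100000 + 790 = 86100790 Ω.

86100790 Ω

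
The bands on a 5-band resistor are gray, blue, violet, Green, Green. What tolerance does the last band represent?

The last band, green, is the tolerance band.
Green corresponds to ±0.5%.

±0.5%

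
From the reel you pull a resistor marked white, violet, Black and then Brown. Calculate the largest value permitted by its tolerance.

97.97 Ω

White → 9 (first significant figure)
Violet → 7 (second significant figure)
Black → ×1 multiplier
Brown → ±1% tolerance
97 × 1 = 97 Ω
Largest = 97 × (1 + 1/100) = 97.97 Ω.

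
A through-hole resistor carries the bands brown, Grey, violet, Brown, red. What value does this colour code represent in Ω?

Brown → 1 (first significant figure)
Grey → 8 (second significant figure)
Violet → 7 (third significant figure)
Brown → ×10 multiplier
187 × 10 = 1870 Ω

1870 Ω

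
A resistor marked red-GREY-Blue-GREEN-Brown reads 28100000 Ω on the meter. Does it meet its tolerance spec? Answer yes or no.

Red → 2 (first significant figure)
Grey → 8 (second significant figure)
Blue → 6 (third significant figure)
Green → ×10^5 multiplier
Brown → ±1% tolerance
286 × 100000 = 28600000 Ω
Allowed range: 28314000 Ω to 28886000 Ω.
28100000 Ω lies outside that range.

no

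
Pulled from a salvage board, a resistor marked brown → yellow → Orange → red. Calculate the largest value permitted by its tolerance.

14280 Ω

Brown → 1 (first significant figure)
Yellow → 4 (second significant figure)
Orange → ×10^3 multiplier
Red → ±2% tolerance
14 × 1000 = 14000 Ω
Largest = 14000 × (1 + 2/100) = 14280 Ω.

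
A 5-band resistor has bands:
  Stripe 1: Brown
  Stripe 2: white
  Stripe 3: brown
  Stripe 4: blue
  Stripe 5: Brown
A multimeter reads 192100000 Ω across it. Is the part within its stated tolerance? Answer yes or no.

yes

Brown → 1 (first significant figure)
White → 9 (second significant figure)
Brown → 1 (third significant figure)
Blue → ×10^6 multiplier
Brown → ±1% tolerance
191 × 1000000 = 191000000 Ω
Allowed range: 189090000 Ω to 192910000 Ω.
192100000 Ω lies inside that range.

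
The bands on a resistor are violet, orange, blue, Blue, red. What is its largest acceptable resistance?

Violet → 7 (first significant figure)
Orange → 3 (second significant figure)
Blue → 6 (third significant figure)
Blue → ×10^6 multiplier
Red → ±2% tolerance
736 × 1000000 = 736000000 Ω
Largest = 736000000 × (1 + 2/100) = 750720000 Ω.

750720000 Ω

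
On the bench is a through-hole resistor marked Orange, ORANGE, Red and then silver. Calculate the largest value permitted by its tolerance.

3630 Ω

Orange → 3 (first significant figure)
Orange → 3 (second significant figure)
Red → ×10^2 multiplier
Silver → ±10% tolerance
33 × 100 = 3300 Ω
Largest = 3300 × (1 + 10/100) = 3630 Ω.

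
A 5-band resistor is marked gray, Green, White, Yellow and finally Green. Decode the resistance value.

8590000 Ω

Grey → 8 (first significant figure)
Green → 5 (second significant figure)
White → 9 (third significant figure)
Yellow → ×10^4 multiplier
859 × 10000 = 8590000 Ω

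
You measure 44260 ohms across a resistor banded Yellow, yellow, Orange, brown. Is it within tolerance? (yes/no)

Yellow → 4 (first significant figure)
Yellow → 4 (second significant figure)
Orange → ×10^3 multiplier
Brown → ±1% tolerance
44 × 1000 = 44000 Ω
Allowed range: 43560 Ω to 44440 Ω.
44260 ohms lies inside that range.

yes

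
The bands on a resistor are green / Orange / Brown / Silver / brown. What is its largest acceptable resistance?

5.3631 Ω

Green → 5 (first significant figure)
Orange → 3 (second significant figure)
Brown → 1 (third significant figure)
Silver → ×0.01 multiplier
Brown → ±1% tolerance
531 × 0.01 = 5.31 Ω
Largest = 5.31 × (1 + 1/100) = 5.3631 Ω.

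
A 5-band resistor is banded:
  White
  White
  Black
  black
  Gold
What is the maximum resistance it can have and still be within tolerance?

1039.5 Ω

White → 9 (first significant figure)
White → 9 (second significant figure)
Black → 0 (third significant figure)
Black → ×1 multiplier
Gold → ±5% tolerance
990 × 1 = 990 Ω
Maximum = 990 × (1 + 5/100) = 1039.5 Ω.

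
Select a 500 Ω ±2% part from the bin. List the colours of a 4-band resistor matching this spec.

green, black, brown, red

500 Ω = 50 × 10^1.
5 → green
0 → black
Multiplier 10^1 → brown.
±2% tolerance → red.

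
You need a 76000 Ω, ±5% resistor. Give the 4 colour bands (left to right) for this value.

violet, blue, orange, gold

76000 Ω = 76 × 10^3.
7 → violet
6 → blue
Multiplier 10^3 → orange.
±5% tolerance → gold.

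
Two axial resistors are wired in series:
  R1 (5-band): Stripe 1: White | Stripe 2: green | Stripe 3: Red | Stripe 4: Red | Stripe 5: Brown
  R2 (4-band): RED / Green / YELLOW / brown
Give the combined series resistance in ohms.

R1: white, green, red → 952; red ×10^2 → 95200 Ω.
R2: red, green → 25; yellow ×10^4 → 250000 Ω.
Series: 95200 + 250000 = 345200 Ω.

345200 Ω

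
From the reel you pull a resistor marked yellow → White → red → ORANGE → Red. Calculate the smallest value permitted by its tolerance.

482160 Ω

Yellow → 4 (first significant figure)
White → 9 (second significant figure)
Red → 2 (third significant figure)
Orange → ×10^3 multiplier
Red → ±2% tolerance
492 × 1000 = 492000 Ω
Smallest = 492000 × (1 − 2/100) = 482160 Ω.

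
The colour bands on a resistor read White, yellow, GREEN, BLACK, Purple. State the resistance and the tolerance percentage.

White → 9 (first significant figure)
Yellow → 4 (second significant figure)
Green → 5 (third significant figure)
Black → ×1 multiplier
Violet → ±0.1% tolerance
945 × 1 = 945 Ω

945 Ω ±0.1%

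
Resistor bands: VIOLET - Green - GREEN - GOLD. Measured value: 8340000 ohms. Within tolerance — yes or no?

Violet → 7 (first significant figure)
Green → 5 (second significant figure)
Green → ×10^5 multiplier
Gold → ±5% tolerance
75 × 100000 = 7500000 Ω
Allowed range: 7125000 Ω to 7875000 Ω.
8340000 ohms lies outside that range.

no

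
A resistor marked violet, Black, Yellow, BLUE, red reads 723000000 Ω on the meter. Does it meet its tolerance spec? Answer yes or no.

Violet → 7 (first significant figure)
Black → 0 (second significant figure)
Yellow → 4 (third significant figure)
Blue → ×10^6 multiplier
Red → ±2% tolerance
704 × 1000000 = 704000000 Ω
Allowed range: 689920000 Ω to 718080000 Ω.
723000000 Ω lies outside that range.

no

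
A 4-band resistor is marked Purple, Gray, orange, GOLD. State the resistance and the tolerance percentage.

Violet → 7 (first significant figure)
Grey → 8 (second significant figure)
Orange → ×10^3 multiplier
Gold → ±5% tolerance
78 × 1000 = 78000 Ω

78000 Ω ±5%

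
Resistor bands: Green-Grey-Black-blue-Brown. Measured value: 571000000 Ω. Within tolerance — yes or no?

no

Green → 5 (first significant figure)
Grey → 8 (second significant figure)
Black → 0 (third significant figure)
Blue → ×10^6 multiplier
Brown → ±1% tolerance
580 × 1000000 = 580000000 Ω
Allowed range: 574200000 Ω to 585800000 Ω.
571000000 Ω lies outside that range.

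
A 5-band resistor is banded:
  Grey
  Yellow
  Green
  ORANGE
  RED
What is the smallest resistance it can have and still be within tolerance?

828100 Ω

Grey → 8 (first significant figure)
Yellow → 4 (second significant figure)
Green → 5 (third significant figure)
Orange → ×10^3 multiplier
Red → ±2% tolerance
845 × 1000 = 845000 Ω
Smallest = 845000 × (1 − 2/100) = 828100 Ω.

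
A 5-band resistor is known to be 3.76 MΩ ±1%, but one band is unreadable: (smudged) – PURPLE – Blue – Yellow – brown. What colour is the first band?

orange

3760000 Ω = 376 × 10^4.
The first band gives digit 3 of the significand, and 3 is orange.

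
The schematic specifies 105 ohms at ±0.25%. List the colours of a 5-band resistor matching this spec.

brown, black, green, black, blue

105 Ω = 105 × 10^0.
1 → brown
0 → black
5 → green
Multiplier 10^0 → black.
±0.25% tolerance → blue.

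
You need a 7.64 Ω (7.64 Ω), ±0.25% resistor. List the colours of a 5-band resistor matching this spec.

7.64 Ω = 764 × 10^-2.
7 → violet
6 → blue
4 → yellow
Multiplier 10^-2 → silver.
±0.25% tolerance → blue.

violet, blue, yellow, silver, blue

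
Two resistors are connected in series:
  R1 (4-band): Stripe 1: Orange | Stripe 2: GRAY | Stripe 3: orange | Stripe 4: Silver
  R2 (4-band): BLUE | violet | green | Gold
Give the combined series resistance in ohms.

R1: orange, grey → 38; orange ×10^3 → 38000 Ω.
R2: blue, violet → 67; green ×10^5 → 6700000 Ω.
Series: 38000 + 6700000 = 6738000 Ω.

6738000 Ω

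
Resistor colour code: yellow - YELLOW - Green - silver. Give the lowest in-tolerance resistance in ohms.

3960000 Ω

Yellow → 4 (first significant figure)
Yellow → 4 (second significant figure)
Green → ×10^5 multiplier
Silver → ±10% tolerance
44 × 100000 = 4400000 Ω
Lowest = 4400000 × (1 − 10/100) = 3960000 Ω.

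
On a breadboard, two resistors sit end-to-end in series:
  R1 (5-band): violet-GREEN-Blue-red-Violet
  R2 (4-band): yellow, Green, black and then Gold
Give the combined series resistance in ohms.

R1: violet, green, blue → 756; red ×10^2 → 75600 Ω.
R2: yellow, green → 45; black ×1 → 45 Ω.
Series: 75600 + 45 = 75645 Ω.

75645 Ω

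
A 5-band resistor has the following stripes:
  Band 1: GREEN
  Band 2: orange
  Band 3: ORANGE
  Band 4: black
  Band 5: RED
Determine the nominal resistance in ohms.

533 Ω

Green → 5 (first significant figure)
Orange → 3 (second significant figure)
Orange → 3 (third significant figure)
Black → ×1 multiplier
533 × 1 = 533 Ω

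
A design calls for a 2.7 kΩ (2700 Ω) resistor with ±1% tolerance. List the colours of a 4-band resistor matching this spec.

2700 Ω = 27 × 10^2.
2 → red
7 → violet
Multiplier 10^2 → red.
±1% tolerance → brown.

red, violet, red, brown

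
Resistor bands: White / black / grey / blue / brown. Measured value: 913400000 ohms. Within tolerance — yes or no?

White → 9 (first significant figure)
Black → 0 (second significant figure)
Grey → 8 (third significant figure)
Blue → ×10^6 multiplier
Brown → ±1% tolerance
908 × 1000000 = 908000000 Ω
Allowed range: 898920000 Ω to 917080000 Ω.
913400000 ohms lies inside that range.

yes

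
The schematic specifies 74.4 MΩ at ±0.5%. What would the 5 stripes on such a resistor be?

74400000 Ω = 744 × 10^5.
7 → violet
4 → yellow
4 → yellow
Multiplier 10^5 → green.
±0.5% tolerance → green.

violet, yellow, yellow, green, green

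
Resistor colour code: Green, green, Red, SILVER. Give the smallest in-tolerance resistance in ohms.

Green → 5 (first significant figure)
Green → 5 (second significant figure)
Red → ×10^2 multiplier
Silver → ±10% tolerance
55 × 100 = 5500 Ω
Smallest = 5500 × (1 − 10/100) = 4950 Ω.

4950 Ω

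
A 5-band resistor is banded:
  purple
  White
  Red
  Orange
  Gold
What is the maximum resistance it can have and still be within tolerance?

831600 Ω

Violet → 7 (first significant figure)
White → 9 (second significant figure)
Red → 2 (third significant figure)
Orange → ×10^3 multiplier
Gold → ±5% tolerance
792 × 1000 = 792000 Ω
Maximum = 792000 × (1 + 5/100) = 831600 Ω.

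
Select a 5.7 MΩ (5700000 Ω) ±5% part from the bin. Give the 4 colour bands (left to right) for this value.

green, violet, green, gold

5700000 Ω = 57 × 10^5.
5 → green
7 → violet
Multiplier 10^5 → green.
±5% tolerance → gold.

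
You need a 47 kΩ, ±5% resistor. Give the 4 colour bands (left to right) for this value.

yellow, violet, orange, gold

47000 Ω = 47 × 10^3.
4 → yellow
7 → violet
Multiplier 10^3 → orange.
±5% tolerance → gold.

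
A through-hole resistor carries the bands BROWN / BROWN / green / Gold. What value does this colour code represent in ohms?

1100000 Ω

Brown → 1 (first significant figure)
Brown → 1 (second significant figure)
Green → ×10^5 multiplier
11 × 100000 = 1100000 Ω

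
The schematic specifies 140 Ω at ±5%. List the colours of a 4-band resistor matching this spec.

140 Ω = 14 × 10^1.
1 → brown
4 → yellow
Multiplier 10^1 → brown.
±5% tolerance → gold.

brown, yellow, brown, gold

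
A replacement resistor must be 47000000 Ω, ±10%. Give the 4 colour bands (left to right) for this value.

47000000 Ω = 47 × 10^6.
4 → yellow
7 → violet
Multiplier 10^6 → blue.
±10% tolerance → silver.

yellow, violet, blue, silver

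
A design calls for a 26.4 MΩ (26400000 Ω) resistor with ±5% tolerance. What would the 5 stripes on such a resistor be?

red, blue, yellow, green, gold

26400000 Ω = 264 × 10^5.
2 → red
6 → blue
4 → yellow
Multiplier 10^5 → green.
±5% tolerance → gold.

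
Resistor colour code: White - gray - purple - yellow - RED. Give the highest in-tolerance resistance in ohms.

10067400 Ω

White → 9 (first significant figure)
Grey → 8 (second significant figure)
Violet → 7 (third significant figure)
Yellow → ×10^4 multiplier
Red → ±2% tolerance
987 × 10000 = 9870000 Ω
Highest = 9870000 × (1 + 2/100) = 10067400 Ω.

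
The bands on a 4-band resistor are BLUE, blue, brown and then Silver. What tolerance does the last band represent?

The last band, silver, is the tolerance band.
Silver corresponds to ±10%.

±10%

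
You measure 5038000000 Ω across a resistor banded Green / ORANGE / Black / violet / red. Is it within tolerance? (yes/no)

Green → 5 (first significant figure)
Orange → 3 (second significant figure)
Black → 0 (third significant figure)
Violet → ×10^7 multiplier
Red → ±2% tolerance
530 × 10000000 = 5300000000 Ω
Allowed range: 5194000000 Ω to 5406000000 Ω.
5038000000 Ω lies outside that range.

no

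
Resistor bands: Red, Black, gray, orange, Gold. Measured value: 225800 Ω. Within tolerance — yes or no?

Red → 2 (first significant figure)
Black → 0 (second significant figure)
Grey → 8 (third significant figure)
Orange → ×10^3 multiplier
Gold → ±5% tolerance
208 × 1000 = 208000 Ω
Allowed range: 197600 Ω to 218400 Ω.
225800 Ω lies outside that range.

no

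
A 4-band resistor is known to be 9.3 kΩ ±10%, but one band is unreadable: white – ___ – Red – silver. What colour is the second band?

9300 Ω = 93 × 10^2.
The second band gives digit 3 of the significand, and 3 is orange.

orange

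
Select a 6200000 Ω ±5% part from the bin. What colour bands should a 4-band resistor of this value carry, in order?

blue, red, green, gold

6200000 Ω = 62 × 10^5.
6 → blue
2 → red
Multiplier 10^5 → green.
±5% tolerance → gold.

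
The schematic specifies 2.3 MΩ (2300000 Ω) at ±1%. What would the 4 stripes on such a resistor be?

2300000 Ω = 23 × 10^5.
2 → red
3 → orange
Multiplier 10^5 → green.
±1% tolerance → brown.

red, orange, green, brown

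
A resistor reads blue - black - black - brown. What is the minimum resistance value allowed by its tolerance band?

Blue → 6 (first significant figure)
Black → 0 (second significant figure)
Black → ×1 multiplier
Brown → ±1% tolerance
60 × 1 = 60 Ω
Minimum = 60 × (1 − 1/100) = 59.4 Ω.

59.4 Ω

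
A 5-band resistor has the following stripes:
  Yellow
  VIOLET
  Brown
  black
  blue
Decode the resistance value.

Yellow → 4 (first significant figure)
Violet → 7 (second significant figure)
Brown → 1 (third significant figure)
Black → ×1 multiplier
471 × 1 = 471 Ω

471 Ω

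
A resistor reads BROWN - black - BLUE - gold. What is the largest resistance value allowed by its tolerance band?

10500000 Ω

Brown → 1 (first significant figure)
Black → 0 (second significant figure)
Blue → ×10^6 multiplier
Gold → ±5% tolerance
10 × 1000000 = 10000000 Ω
Largest = 10000000 × (1 + 5/100) = 10500000 Ω.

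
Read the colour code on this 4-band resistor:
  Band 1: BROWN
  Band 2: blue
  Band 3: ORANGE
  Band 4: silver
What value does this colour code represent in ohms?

Brown → 1 (first significant figure)
Blue → 6 (second significant figure)
Orange → ×10^3 multiplier
16 × 1000 = 16000 Ω

16000 Ω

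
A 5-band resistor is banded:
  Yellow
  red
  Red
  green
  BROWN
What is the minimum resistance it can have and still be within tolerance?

41778000 Ω

Yellow → 4 (first significant figure)
Red → 2 (second significant figure)
Red → 2 (third significant figure)
Green → ×10^5 multiplier
Brown → ±1% tolerance
422 × 100000 = 42200000 Ω
Minimum = 42200000 × (1 − 1/100) = 41778000 Ω.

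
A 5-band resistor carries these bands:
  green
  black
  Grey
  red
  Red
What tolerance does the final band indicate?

±2%

The last band, red, is the tolerance band.
Red corresponds to ±2%.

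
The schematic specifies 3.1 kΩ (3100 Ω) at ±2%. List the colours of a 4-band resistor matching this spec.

3100 Ω = 31 × 10^2.
3 → orange
1 → brown
Multiplier 10^2 → red.
±2% tolerance → red.

orange, brown, red, red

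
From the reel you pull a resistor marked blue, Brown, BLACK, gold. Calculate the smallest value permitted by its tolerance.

57.95 Ω

Blue → 6 (first significant figure)
Brown → 1 (second significant figure)
Black → ×1 multiplier
Gold → ±5% tolerance
61 × 1 = 61 Ω
Smallest = 61 × (1 − 5/100) = 57.95 Ω.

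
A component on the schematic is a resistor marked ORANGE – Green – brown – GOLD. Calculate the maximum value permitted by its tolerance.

367.5 Ω

Orange → 3 (first significant figure)
Green → 5 (second significant figure)
Brown → ×10 multiplier
Gold → ±5% tolerance
35 × 10 = 350 Ω
Maximum = 350 × (1 + 5/100) = 367.5 Ω.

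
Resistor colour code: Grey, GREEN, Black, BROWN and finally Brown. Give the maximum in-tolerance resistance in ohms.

Grey → 8 (first significant figure)
Green → 5 (second significant figure)
Black → 0 (third significant figure)
Brown → ×10 multiplier
Brown → ±1% tolerance
850 × 10 = 8500 Ω
Maximum = 8500 × (1 + 1/100) = 8585 Ω.

8585 Ω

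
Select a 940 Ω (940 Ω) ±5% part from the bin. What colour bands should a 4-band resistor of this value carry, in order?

940 Ω = 94 × 10^1.
9 → white
4 → yellow
Multiplier 10^1 → brown.
±5% tolerance → gold.

white, yellow, brown, gold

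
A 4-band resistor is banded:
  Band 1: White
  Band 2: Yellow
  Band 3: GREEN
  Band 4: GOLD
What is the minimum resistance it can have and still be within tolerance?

8930000 Ω

White → 9 (first significant figure)
Yellow → 4 (second significant figure)
Green → ×10^5 multiplier
Gold → ±5% tolerance
94 × 100000 = 9400000 Ω
Minimum = 9400000 × (1 − 5/100) = 8930000 Ω.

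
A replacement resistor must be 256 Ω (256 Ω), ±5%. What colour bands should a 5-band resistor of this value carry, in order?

red, green, blue, black, gold

256 Ω = 256 × 10^0.
2 → red
5 → green
6 → blue
Multiplier 10^0 → black.
±5% tolerance → gold.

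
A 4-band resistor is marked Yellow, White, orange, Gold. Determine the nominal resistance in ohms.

Yellow → 4 (first significant figure)
White → 9 (second significant figure)
Orange → ×10^3 multiplier
49 × 1000 = 49000 Ω

49000 Ω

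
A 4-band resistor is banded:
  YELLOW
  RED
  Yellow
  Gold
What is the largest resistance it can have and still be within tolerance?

441000 Ω

Yellow → 4 (first significant figure)
Red → 2 (second significant figure)
Yellow → ×10^4 multiplier
Gold → ±5% tolerance
42 × 10000 = 420000 Ω
Largest = 420000 × (1 + 5/100) = 441000 Ω.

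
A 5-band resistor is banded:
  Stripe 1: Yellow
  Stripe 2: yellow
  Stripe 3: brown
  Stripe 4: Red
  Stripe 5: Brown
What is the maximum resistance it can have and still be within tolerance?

Yellow → 4 (first significant figure)
Yellow → 4 (second significant figure)
Brown → 1 (third significant figure)
Red → ×10^2 multiplier
Brown → ±1% tolerance
441 × 100 = 44100 Ω
Maximum = 44100 × (1 + 1/100) = 44541 Ω.

44541 Ω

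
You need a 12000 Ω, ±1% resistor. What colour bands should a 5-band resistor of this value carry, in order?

brown, red, black, red, brown

12000 Ω = 120 × 10^2.
1 → brown
2 → red
0 → black
Multiplier 10^2 → red.
±1% tolerance → brown.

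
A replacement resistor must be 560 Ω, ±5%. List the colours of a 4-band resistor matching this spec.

560 Ω = 56 × 10^1.
5 → green
6 → blue
Multiplier 10^1 → brown.
±5% tolerance → gold.

green, blue, brown, gold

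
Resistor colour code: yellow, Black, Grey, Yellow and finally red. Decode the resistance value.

4080000 Ω

Yellow → 4 (first significant figure)
Black → 0 (second significant figure)
Grey → 8 (third significant figure)
Yellow → ×10^4 multiplier
408 × 10000 = 4080000 Ω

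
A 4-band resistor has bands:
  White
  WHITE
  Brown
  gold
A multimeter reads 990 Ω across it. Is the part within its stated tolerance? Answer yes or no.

White → 9 (first significant figure)
White → 9 (second significant figure)
Brown → ×10 multiplier
Gold → ±5% tolerance
99 × 10 = 990 Ω
Allowed range: 940.5 Ω to 1039.5 Ω.
990 Ω lies inside that range.

yes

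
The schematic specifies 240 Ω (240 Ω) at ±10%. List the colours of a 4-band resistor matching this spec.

240 Ω = 24 × 10^1.
2 → red
4 → yellow
Multiplier 10^1 → brown.
±10% tolerance → silver.

red, yellow, brown, silver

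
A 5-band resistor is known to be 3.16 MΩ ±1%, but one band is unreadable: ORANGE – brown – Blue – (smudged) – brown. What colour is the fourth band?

3160000 Ω = 316 × 10^4.
The fourth band is the multiplier, 10^4, which is yellow.

yellow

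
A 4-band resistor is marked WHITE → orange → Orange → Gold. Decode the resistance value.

93000 Ω

White → 9 (first significant figure)
Orange → 3 (second significant figure)
Orange → ×10^3 multiplier
93 × 1000 = 93000 Ω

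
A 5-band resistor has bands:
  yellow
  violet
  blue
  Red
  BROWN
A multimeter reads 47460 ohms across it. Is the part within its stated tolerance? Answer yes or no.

yes

Yellow → 4 (first significant figure)
Violet → 7 (second significant figure)
Blue → 6 (third significant figure)
Red → ×10^2 multiplier
Brown → ±1% tolerance
476 × 100 = 47600 Ω
Allowed range: 47124 Ω to 48076 Ω.
47460 ohms lies inside that range.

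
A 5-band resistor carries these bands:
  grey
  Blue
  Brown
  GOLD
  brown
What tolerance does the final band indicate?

±1%

The last band, brown, is the tolerance band.
Brown corresponds to ±1%.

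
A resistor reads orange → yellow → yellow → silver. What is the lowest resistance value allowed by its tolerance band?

Orange → 3 (first significant figure)
Yellow → 4 (second significant figure)
Yellow → ×10^4 multiplier
Silver → ±10% tolerance
34 × 10000 = 340000 Ω
Lowest = 340000 × (1 − 10/100) = 306000 Ω.

306000 Ω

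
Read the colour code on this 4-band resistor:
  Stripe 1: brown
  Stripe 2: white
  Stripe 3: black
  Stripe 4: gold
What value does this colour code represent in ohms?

Brown → 1 (first significant figure)
White → 9 (second significant figure)
Black → ×1 multiplier
19 × 1 = 19 Ω

19 Ω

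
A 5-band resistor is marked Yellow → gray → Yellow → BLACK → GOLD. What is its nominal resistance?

484 Ω

Yellow → 4 (first significant figure)
Grey → 8 (second significant figure)
Yellow → 4 (third significant figure)
Black → ×1 multiplier
484 × 1 = 484 Ω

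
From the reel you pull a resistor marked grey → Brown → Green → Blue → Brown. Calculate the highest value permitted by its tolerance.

823150000 Ω

Grey → 8 (first significant figure)
Brown → 1 (second significant figure)
Green → 5 (third significant figure)
Blue → ×10^6 multiplier
Brown → ±1% tolerance
815 × 1000000 = 815000000 Ω
Highest = 815000000 × (1 + 1/100) = 823150000 Ω.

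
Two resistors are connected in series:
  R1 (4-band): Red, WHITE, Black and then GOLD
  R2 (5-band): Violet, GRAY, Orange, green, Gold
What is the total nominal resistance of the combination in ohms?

R1: red, white → 29; black ×1 → 29 Ω.
R2: violet, grey, orange → 783; green ×10^5 → 78300000 Ω.
Series: 29 + 78300000 = 78300029 Ω.

78300029 Ω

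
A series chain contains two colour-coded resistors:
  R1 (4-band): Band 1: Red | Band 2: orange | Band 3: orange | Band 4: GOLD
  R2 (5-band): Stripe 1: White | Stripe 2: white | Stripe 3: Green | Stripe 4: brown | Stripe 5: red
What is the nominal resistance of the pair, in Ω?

32950 Ω

R1: red, orange → 23; orange ×10^3 → 23000 Ω.
R2: white, white, green → 995; brown ×10 → 9950 Ω.
Series: 23000 + 9950 = 32950 Ω.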